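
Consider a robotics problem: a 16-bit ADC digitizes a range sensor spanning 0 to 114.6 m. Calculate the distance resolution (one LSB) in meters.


res = range / 2^n = 114.6/2^16 = 114.6/65536 = 0.0017

0.0017 m


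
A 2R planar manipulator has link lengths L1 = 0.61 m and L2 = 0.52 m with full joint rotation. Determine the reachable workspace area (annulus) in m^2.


r_max = L1 + L2 = 1.1300, r_min = |L1 - L2| = 0.0900
A = pi*(r_max^2 - r_min^2) = pi*(1.2769 - 0.0081) = 3.9861

3.9861 m^2


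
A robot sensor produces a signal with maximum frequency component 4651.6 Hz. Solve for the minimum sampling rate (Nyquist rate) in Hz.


f_s,min = 2*f_max = 2*4651.6 = 9303.2000

9303.2000 Hz


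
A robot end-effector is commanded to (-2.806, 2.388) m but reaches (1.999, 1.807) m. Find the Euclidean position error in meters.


dx = 1.999 - (-2.806) = 4.8050, dy = 1.807 - (2.388) = -0.5810
err = sqrt(23.088025 + 0.337561) = 4.8400

4.8400 m


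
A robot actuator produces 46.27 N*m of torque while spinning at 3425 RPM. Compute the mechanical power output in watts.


omega = 3425 * 2*pi/60 = 358.665161 rad/s
P = tau * omega = 46.27 * 358.665161 = 16595.4370

16595.4370 W


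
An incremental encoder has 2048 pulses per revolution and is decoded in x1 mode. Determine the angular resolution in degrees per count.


resolution = 360 / (PPR * 1) = 360 / 2048 = 0.1758

0.1758 degrees


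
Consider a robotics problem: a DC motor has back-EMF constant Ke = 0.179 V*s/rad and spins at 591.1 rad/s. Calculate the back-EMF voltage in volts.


V_emf = Ke * omega = 0.179*591.1 = 105.8069

105.8069 V


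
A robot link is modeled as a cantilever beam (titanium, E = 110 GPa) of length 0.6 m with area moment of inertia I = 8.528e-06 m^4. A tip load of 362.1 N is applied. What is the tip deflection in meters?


delta = F*L^3/(3*E*I) = 362.1*0.6^3/(3*1.100e+11*8.528e-06)
      = 78.2136/2814240 = 2.7792e-05

2.7792e-05 m


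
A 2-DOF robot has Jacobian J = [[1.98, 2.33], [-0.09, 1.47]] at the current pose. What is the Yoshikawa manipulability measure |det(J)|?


det(J) = 1.98*1.47 - (2.33)*(-0.09) = 3.1203
|det(J)| = 3.1203

3.1203


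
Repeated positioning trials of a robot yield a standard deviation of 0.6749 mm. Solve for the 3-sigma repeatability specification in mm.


repeatability = 3*sigma = 3*0.6749 = 2.0247

2.0247 mm


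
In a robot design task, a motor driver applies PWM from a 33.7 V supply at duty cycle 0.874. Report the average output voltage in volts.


V_avg = V_supply * D = 33.7*0.874 = 29.4538

29.4538 V


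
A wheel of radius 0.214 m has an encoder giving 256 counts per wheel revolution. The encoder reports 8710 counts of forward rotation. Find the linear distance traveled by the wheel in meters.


revs = 8710/256 = 34.023438
d = revs * 2*pi*r = 34.023438 * 2*pi*0.214 = 45.7480

45.7480 m


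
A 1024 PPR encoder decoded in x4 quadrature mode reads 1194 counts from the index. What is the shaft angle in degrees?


angle = counts * 360 / (PPR*4) = 1194 * 360 / 4096 = 104.9414

104.9414 degrees


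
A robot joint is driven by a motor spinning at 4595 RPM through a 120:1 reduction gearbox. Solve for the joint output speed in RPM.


omega_joint = omega_motor / N = 4595 / 120 = 38.2917

38.2917 RPM


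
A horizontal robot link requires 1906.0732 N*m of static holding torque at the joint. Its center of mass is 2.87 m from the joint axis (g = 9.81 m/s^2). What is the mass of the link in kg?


m = tau / (g*L) = 1906.0732 / (9.81 * 2.87) = 67.7000

67.7000 kg


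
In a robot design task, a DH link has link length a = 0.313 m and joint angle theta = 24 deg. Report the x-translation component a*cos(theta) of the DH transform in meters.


a*cos(theta) = 0.313*cos(24 deg) = 0.2859

0.2859 m


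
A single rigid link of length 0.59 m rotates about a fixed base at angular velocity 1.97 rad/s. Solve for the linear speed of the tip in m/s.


v = L*omega = 0.59 * 1.97 = 1.1623

1.1623 m/s


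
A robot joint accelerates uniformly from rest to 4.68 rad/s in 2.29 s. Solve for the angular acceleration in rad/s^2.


alpha = delta_omega / t = 4.68 / 2.29 = 2.0437

2.0437 rad/s^2


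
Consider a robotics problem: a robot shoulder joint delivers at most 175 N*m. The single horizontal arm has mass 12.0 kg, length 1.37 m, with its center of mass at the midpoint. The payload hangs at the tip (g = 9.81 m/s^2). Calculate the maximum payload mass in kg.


tau_arm = m_arm*g*(L/2) = 12.0*9.81*1.37/2 = 80.6382 N*m
tau_payload = tau_max - tau_arm = 175 - 80.6382 = 94.3618
m_payload = tau_payload / (g*L) = 94.3618 / (9.81*1.37) = 7.0211

7.0211 kg


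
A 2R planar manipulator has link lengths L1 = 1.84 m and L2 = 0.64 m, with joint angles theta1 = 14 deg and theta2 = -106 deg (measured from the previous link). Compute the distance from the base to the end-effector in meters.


x = L1*cos(th1) + L2*cos(th1+th2) = 1.763008
y = L1*sin(th1) + L2*sin(th1+th2) = -0.194474
d = sqrt(x^2 + y^2) = sqrt(3.108197 + 0.037820) = 1.7737

1.7737 m


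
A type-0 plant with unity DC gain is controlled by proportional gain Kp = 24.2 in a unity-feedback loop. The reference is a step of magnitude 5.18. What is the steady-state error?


e_ss = R/(1 + Kp) = 5.18/(1 + 24.2) = 5.18/25.2000 = 0.2056

0.2056


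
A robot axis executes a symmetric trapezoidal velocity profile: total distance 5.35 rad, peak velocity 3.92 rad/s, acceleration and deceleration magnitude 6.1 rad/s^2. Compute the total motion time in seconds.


t_acc = v/a = 3.92/6.1 = 0.642623 s
d_acc = v^2/(2a) = 1.259541 rad (each ramp)
d_cruise = 5.35 - 2*1.259541 = 2.830918 rad
t_cruise = 2.830918/3.92 = 0.722173 s
t_total = 2*0.642623 + 0.722173 = 2.0074

2.0074 s


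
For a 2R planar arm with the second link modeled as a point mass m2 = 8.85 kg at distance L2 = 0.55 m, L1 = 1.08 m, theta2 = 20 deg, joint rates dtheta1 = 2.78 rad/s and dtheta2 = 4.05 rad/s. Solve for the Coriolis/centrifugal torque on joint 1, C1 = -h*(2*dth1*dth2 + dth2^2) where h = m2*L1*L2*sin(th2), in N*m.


h = m2*L1*L2*sin(th2) = 8.85*1.08*0.55*sin(20 deg) = 1.797966
C1 = -h*(2*2.78*4.05 + 4.05^2) = -1.797966*38.9205 = -69.9777

-69.9777 N*m


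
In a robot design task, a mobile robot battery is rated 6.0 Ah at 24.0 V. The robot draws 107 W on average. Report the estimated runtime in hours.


E = 6.0*24.0 = 144.0000 Wh
t = E/P = 144.0000/107 = 1.3458

1.3458 hours


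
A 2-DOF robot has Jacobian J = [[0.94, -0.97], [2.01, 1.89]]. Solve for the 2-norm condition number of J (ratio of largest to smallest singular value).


JJ^T eigenvalues: trace(JJ^T) = 9.4367, det(JJ^T) = det(J)^2 = 13.88531169
s_max^2 = (9.4367 + sqrt(33.51006013))/2 = 7.61274372
s_min^2 = (9.4367 - sqrt(33.51006013))/2 = 1.82395628
kappa = s_max/s_min = sqrt(7.61274372/1.82395628) = 2.0430

2.0430


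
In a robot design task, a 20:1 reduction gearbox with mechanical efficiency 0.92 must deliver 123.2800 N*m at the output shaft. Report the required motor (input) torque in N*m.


tau_in = tau_out / (N * eta) = 123.2800 / (20 * 0.92) = 6.7000

6.7000 N*m


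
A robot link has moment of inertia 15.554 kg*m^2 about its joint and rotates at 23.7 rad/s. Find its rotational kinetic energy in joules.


KE = (1/2)*I*omega^2 = 0.5*15.554*23.7^2 = 4368.2631

4368.2631 J


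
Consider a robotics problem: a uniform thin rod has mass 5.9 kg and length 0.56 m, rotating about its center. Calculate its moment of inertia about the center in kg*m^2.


I = (1/12)*m*L^2 = (1/12)*5.9*0.56^2 = 0.1542

0.1542 kg*m^2


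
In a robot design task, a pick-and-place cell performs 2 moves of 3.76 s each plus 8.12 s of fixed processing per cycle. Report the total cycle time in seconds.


T = 2*3.76 + 8.12 = 15.6400

15.6400 s


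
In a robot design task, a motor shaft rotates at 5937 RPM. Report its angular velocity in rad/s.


omega = 5937 * 2*pi/60 = 621.7212

621.7212 rad/s


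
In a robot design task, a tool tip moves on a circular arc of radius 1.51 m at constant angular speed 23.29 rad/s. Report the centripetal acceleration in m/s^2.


a_c = omega^2 * r = 23.29^2 * 1.51 = 819.0604

819.0604 m/s^2


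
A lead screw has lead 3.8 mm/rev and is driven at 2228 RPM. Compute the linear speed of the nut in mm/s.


v = lead * (RPM/60) = 3.8*2228/60 = 141.1067

141.1067 mm/s


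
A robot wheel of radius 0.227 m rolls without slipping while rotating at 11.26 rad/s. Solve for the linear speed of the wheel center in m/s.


v = omega * r = 11.26 * 0.227 = 2.5560

2.5560 m/s


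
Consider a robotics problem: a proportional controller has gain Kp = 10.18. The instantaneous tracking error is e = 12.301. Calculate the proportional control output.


u_P = Kp * e = 10.18 * 12.301 = 125.2242

125.2242


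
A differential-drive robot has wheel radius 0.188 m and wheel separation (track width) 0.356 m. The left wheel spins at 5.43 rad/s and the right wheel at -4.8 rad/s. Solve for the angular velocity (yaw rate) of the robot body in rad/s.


omega = r*(wR - wL)/L = 0.188*(-4.8 - (5.43))/0.356 = -5.4024

-5.4024 rad/s


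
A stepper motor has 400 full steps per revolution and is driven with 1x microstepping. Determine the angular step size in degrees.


step = 360/(400*1) = 360/400 = 0.9000

0.9000 degrees


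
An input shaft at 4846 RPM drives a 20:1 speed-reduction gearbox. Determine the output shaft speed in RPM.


omega_out = omega_in / N = 4846 / 20 = 242.3000

242.3000 RPM


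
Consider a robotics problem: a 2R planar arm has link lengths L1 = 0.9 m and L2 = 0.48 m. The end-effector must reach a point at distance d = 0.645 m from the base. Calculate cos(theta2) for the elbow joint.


cos(th2) = (d^2 - L1^2 - L2^2)/(2*L1*L2) = (0.645^2 - 0.9^2 - 0.48^2)/(2*0.9*0.48) = -0.7227

-0.7227


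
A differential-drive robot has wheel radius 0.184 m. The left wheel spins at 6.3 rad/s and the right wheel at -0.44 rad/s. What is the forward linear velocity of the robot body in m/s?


v = r*(wR + wL)/2 = 0.184*(-0.44 + 6.3)/2 = 0.5391

0.5391 m/s


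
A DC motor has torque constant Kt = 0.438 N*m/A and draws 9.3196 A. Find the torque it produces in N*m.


tau = Kt * I = 0.438*9.3196 = 4.0820

4.0820 N*m


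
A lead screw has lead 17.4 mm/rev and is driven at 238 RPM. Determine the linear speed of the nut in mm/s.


v = lead * (RPM/60) = 17.4*238/60 = 69.0200

69.0200 mm/s


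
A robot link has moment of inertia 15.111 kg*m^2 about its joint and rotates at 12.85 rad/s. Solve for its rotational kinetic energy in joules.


KE = (1/2)*I*omega^2 = 0.5*15.111*12.85^2 = 1247.5830

1247.5830 J


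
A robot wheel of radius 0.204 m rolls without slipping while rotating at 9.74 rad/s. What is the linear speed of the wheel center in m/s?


v = omega * r = 9.74 * 0.204 = 1.9870

1.9870 m/s


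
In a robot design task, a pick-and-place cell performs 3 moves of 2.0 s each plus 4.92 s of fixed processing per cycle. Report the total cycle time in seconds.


T = 3*2.0 + 4.92 = 10.9200

10.9200 s


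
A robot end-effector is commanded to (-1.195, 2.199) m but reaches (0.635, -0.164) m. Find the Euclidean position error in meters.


dx = 0.635 - (-1.195) = 1.8300, dy = -0.164 - (2.199) = -2.3630
err = sqrt(3.348900 + 5.583769) = 2.9888

2.9888 m


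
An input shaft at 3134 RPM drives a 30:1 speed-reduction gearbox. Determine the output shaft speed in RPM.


omega_out = omega_in / N = 3134 / 30 = 104.4667

104.4667 RPM


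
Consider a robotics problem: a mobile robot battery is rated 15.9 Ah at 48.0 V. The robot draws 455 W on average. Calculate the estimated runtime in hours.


E = 15.9*48.0 = 763.2000 Wh
t = E/P = 763.2000/455 = 1.6774

1.6774 hours


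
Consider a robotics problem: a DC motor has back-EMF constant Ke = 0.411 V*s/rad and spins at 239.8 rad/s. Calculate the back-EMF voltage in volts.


V_emf = Ke * omega = 0.411*239.8 = 98.5578

98.5578 V


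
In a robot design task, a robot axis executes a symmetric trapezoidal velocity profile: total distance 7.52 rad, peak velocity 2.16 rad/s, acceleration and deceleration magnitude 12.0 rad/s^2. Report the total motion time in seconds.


t_acc = v/a = 2.16/12.0 = 0.180000 s
d_acc = v^2/(2a) = 0.194400 rad (each ramp)
d_cruise = 7.52 - 2*0.194400 = 7.131200 rad
t_cruise = 7.131200/2.16 = 3.301481 s
t_total = 2*0.180000 + 3.301481 = 3.6615

3.6615 s


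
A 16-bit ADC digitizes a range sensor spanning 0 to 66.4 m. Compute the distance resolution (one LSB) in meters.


res = range / 2^n = 66.4/2^16 = 66.4/65536 = 0.0010

0.0010 m


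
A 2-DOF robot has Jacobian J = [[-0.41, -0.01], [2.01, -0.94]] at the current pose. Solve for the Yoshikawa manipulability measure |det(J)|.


det(J) = -0.41*-0.94 - (-0.01)*(2.01) = 0.4055
|det(J)| = 0.4055

0.4055


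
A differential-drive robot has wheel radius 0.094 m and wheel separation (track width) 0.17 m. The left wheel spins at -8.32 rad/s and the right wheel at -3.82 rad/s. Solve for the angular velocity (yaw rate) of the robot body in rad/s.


omega = r*(wR - wL)/L = 0.094*(-3.82 - (-8.32))/0.17 = 2.4882

2.4882 rad/s


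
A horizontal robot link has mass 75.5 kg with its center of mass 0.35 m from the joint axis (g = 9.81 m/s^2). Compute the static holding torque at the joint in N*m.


tau = m*g*L = 75.5 * 9.81 * 0.35 = 259.2293

259.2293 N*m


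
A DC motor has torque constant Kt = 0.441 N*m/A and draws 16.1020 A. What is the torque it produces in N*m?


tau = Kt * I = 0.441*16.1020 = 7.1010

7.1010 N*m


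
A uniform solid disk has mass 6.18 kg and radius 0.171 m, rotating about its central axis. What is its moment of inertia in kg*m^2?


I = (1/2)*m*R^2 = 0.5*6.18*0.171^2 = 0.0904

0.0904 kg*m^2


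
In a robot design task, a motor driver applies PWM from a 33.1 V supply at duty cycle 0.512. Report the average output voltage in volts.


V_avg = V_supply * D = 33.1*0.512 = 16.9472

16.9472 V


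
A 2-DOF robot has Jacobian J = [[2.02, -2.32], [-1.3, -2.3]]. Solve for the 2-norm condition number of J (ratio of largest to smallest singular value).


JJ^T eigenvalues: trace(JJ^T) = 16.4428, det(JJ^T) = det(J)^2 = 58.70624400
s_max^2 = (16.4428 + sqrt(35.54069584))/2 = 11.20220089
s_min^2 = (16.4428 - sqrt(35.54069584))/2 = 5.24059911
kappa = s_max/s_min = sqrt(11.20220089/5.24059911) = 1.4620

1.4620


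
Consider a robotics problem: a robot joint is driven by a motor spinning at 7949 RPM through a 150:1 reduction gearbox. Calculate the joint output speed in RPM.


omega_joint = omega_motor / N = 7949 / 150 = 52.9933

52.9933 RPM


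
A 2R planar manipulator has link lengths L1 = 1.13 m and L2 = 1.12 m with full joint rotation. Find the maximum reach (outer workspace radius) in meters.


r_max = L1 + L2 = 1.13 + 1.12 = 2.2500

2.2500 m


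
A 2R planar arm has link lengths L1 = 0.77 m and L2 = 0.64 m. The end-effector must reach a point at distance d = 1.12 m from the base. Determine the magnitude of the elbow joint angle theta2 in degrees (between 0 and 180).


cos(th2) = (d^2 - L1^2 - L2^2)/(2*L1*L2) = (1.12^2 - 0.77^2 - 0.64^2)/(2*0.77*0.64) = 0.25558036
th2 = acos(0.25558036) = 75.1920 deg

75.1920 degrees


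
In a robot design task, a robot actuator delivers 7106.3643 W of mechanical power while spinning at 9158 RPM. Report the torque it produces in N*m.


omega = 9158 * 2*pi/60 = 959.023517 rad/s
tau = P / omega = 7106.3643 / 959.023517 = 7.4100

7.4100 N*m


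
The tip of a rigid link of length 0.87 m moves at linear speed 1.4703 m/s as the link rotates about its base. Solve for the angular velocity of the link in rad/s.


omega = v / L = 1.4703 / 0.87 = 1.6900

1.6900 rad/s


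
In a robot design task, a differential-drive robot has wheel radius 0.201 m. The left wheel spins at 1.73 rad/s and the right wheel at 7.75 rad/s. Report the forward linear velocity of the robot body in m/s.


v = r*(wR + wL)/2 = 0.201*(7.75 + 1.73)/2 = 0.9527

0.9527 m/s


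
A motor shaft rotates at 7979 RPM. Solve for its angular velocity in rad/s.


omega = 7979 * 2*pi/60 = 835.5589

835.5589 rad/s


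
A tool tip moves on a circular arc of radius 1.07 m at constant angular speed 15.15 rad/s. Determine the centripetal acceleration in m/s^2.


a_c = omega^2 * r = 15.15^2 * 1.07 = 245.5891

245.5891 m/s^2


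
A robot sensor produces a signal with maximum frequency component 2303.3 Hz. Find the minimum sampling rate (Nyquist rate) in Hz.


f_s,min = 2*f_max = 2*2303.3 = 4606.6000

4606.6000 Hz


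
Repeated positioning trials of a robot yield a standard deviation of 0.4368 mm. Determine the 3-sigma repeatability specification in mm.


repeatability = 3*sigma = 3*0.4368 = 1.3104

1.3104 mm


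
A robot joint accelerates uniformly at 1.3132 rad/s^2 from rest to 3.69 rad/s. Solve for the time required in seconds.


t = delta_omega / alpha = 3.69 / 1.3132 = 2.8099

2.8099 s


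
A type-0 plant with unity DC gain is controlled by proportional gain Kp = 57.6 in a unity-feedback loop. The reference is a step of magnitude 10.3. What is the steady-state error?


e_ss = R/(1 + Kp) = 10.3/(1 + 57.6) = 10.3/58.6000 = 0.1758

0.1758


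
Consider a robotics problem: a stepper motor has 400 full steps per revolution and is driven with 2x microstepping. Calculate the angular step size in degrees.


step = 360/(400*2) = 360/800 = 0.4500

0.4500 degrees


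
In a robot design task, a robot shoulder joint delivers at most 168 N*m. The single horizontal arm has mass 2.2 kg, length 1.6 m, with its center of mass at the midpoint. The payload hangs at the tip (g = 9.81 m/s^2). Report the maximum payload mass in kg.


tau_arm = m_arm*g*(L/2) = 2.2*9.81*1.6/2 = 17.2656 N*m
tau_payload = tau_max - tau_arm = 168 - 17.2656 = 150.7344
m_payload = tau_payload / (g*L) = 150.7344 / (9.81*1.6) = 9.6034

9.6034 kg


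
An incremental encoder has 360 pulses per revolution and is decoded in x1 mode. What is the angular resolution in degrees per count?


resolution = 360 / (PPR * 1) = 360 / 360 = 1.0000

1.0000 degrees


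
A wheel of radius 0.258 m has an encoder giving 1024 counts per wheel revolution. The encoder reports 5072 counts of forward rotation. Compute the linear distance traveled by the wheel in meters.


revs = 5072/1024 = 4.953125
d = revs * 2*pi*r = 4.953125 * 2*pi*0.258 = 8.0293

8.0293 m


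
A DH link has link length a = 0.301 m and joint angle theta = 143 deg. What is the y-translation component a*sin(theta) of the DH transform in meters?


a*sin(theta) = 0.301*sin(143 deg) = 0.1811

0.1811 m


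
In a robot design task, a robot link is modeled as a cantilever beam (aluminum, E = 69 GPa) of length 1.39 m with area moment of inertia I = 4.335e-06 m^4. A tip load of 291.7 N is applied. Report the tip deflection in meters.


delta = F*L^3/(3*E*I) = 291.7*1.39^3/(3*6.900e+10*4.335e-06)
      = 783.3950623/897345 = 8.7301e-04

8.7301e-04 m


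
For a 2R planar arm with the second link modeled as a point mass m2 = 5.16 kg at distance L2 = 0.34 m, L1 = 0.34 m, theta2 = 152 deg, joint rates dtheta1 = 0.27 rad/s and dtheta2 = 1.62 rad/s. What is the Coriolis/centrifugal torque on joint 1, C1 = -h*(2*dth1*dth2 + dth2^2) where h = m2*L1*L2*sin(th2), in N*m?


h = m2*L1*L2*sin(th2) = 5.16*0.34*0.34*sin(152 deg) = 0.280038
C1 = -h*(2*0.27*1.62 + 1.62^2) = -0.280038*3.4992 = -0.9799

-0.9799 N*m


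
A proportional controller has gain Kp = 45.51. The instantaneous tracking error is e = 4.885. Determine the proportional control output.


u_P = Kp * e = 45.51 * 4.885 = 222.3163

222.3163


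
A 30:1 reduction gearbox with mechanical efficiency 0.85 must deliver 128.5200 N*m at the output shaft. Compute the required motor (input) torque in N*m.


tau_in = tau_out / (N * eta) = 128.5200 / (30 * 0.85) = 5.0400

5.0400 N*m


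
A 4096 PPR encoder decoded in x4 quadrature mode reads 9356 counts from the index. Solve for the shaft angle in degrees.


angle = counts * 360 / (PPR*4) = 9356 * 360 / 16384 = 205.5762

205.5762 degrees


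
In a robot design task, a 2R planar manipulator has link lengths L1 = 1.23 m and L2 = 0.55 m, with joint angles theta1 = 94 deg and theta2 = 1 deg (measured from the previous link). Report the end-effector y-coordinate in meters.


y = L1*sin(th1) + L2*sin(th1+th2) = 1.23*sin(94 deg) + 0.55*sin(95 deg) = 1.7749

1.7749 m


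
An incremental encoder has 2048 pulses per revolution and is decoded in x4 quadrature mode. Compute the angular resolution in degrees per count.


resolution = 360 / (PPR * 4) = 360 / 8192 = 0.0439

0.0439 degrees


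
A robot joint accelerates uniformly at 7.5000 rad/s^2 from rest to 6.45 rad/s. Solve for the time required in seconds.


t = delta_omega / alpha = 6.45 / 7.5000 = 0.8600

0.8600 s


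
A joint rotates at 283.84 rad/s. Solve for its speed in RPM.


RPM = 283.84 * 60/(2*pi) = 2710.4723

2710.4723 RPM


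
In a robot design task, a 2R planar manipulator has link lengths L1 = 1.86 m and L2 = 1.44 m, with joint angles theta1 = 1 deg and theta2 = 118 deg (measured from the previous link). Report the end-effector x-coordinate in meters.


x = L1*cos(th1) + L2*cos(th1+th2) = 1.86*cos(1 deg) + 1.44*cos(119 deg) = 1.1616

1.1616 m


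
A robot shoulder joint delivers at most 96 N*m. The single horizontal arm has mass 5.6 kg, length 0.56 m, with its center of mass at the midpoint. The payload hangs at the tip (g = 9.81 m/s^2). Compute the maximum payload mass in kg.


tau_arm = m_arm*g*(L/2) = 5.6*9.81*0.56/2 = 15.3821 N*m
tau_payload = tau_max - tau_arm = 96 - 15.3821 = 80.6179
m_payload = tau_payload / (g*L) = 80.6179 / (9.81*0.56) = 14.6749

14.6749 kg


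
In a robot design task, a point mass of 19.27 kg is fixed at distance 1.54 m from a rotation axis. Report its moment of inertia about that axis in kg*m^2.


I = m*r^2 = 19.27*1.54^2 = 45.7007

45.7007 kg*m^2


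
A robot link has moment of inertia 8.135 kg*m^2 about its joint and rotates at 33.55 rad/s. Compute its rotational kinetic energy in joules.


KE = (1/2)*I*omega^2 = 0.5*8.135*33.55^2 = 4578.3882

4578.3882 J


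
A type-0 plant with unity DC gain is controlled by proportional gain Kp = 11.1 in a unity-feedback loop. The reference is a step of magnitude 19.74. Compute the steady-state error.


e_ss = R/(1 + Kp) = 19.74/(1 + 11.1) = 19.74/12.1000 = 1.6314

1.6314


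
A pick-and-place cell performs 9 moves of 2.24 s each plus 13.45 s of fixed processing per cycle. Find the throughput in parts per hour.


T_cycle = 9*2.24 + 13.45 = 33.6100 s
rate = 3600/T = 107.1110

107.1110 parts/hour


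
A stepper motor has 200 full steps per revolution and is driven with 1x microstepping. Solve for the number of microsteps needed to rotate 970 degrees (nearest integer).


step_size = 360/(200*1) = 360/200 = 1.800000 deg
n = 970/(360/200) = 970*200/360 = 538.8889 -> 539

539 steps


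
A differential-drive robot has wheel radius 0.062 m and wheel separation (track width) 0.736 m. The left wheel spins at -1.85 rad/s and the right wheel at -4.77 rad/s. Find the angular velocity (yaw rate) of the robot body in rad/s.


omega = r*(wR - wL)/L = 0.062*(-4.77 - (-1.85))/0.736 = -0.2460

-0.2460 rad/s


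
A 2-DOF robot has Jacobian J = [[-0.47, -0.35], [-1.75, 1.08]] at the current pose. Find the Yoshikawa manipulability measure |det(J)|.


det(J) = -0.47*1.08 - (-0.35)*(-1.75) = -1.1201
|det(J)| = 1.1201

1.1201


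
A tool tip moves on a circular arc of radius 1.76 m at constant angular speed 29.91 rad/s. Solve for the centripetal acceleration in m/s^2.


a_c = omega^2 * r = 29.91^2 * 1.76 = 1574.5103

1574.5103 m/s^2


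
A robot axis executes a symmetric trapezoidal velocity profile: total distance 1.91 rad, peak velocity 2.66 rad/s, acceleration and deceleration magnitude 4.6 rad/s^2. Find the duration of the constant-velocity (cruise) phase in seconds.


t_acc = v/a = 0.578261 s, d_acc = v^2/(2a) = 0.769087 rad each
d_cruise = 1.91 - 2*0.769087 = 0.371826 rad
t_cruise = d_cruise/v = 0.371826/2.66 = 0.1398

0.1398 s


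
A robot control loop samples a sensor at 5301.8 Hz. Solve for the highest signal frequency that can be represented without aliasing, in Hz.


f_max = f_s/2 = 5301.8/2 = 2650.9000

2650.9000 Hz


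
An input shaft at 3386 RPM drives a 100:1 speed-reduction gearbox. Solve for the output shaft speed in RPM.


omega_out = omega_in / N = 3386 / 100 = 33.8600

33.8600 RPM


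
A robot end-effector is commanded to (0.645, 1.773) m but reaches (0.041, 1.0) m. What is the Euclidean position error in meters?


dx = 0.041 - (0.645) = -0.6040, dy = 1.0 - (1.773) = -0.7730
err = sqrt(0.364816 + 0.597529) = 0.9810

0.9810 m


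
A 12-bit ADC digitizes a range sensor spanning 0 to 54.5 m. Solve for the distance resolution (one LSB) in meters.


res = range / 2^n = 54.5/2^12 = 54.5/4096 = 0.0133

0.0133 m


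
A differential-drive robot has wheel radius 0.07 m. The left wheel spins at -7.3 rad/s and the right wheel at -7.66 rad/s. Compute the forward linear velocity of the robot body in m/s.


v = r*(wR + wL)/2 = 0.07*(-7.66 + -7.3)/2 = -0.5236

-0.5236 m/s


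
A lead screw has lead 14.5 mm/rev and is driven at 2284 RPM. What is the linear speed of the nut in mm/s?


v = lead * (RPM/60) = 14.5*2284/60 = 551.9667

551.9667 mm/s


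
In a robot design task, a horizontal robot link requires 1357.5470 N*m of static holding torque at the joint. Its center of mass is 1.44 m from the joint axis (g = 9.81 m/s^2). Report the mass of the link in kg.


m = tau / (g*L) = 1357.5470 / (9.81 * 1.44) = 96.1000

96.1000 kg


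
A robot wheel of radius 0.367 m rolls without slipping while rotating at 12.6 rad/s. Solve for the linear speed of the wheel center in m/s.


v = omega * r = 12.6 * 0.367 = 4.6242

4.6242 m/s


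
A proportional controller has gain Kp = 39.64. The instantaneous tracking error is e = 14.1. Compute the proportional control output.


u_P = Kp * e = 39.64 * 14.1 = 558.9240

558.9240


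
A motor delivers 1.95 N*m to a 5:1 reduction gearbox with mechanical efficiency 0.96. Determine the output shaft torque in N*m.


tau_out = tau_in * N * eta = 1.95 * 5 * 0.96 = 9.3600

9.3600 N*m


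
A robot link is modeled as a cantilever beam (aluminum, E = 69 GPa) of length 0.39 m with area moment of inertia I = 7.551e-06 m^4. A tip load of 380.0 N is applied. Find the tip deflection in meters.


delta = F*L^3/(3*E*I) = 380.0*0.39^3/(3*6.900e+10*7.551e-06)
      = 22.54122/1563057 = 1.4421e-05

1.4421e-05 m


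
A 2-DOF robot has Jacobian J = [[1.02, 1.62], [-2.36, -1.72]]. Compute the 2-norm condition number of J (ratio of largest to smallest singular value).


JJ^T eigenvalues: trace(JJ^T) = 12.1928, det(JJ^T) = det(J)^2 = 4.27993344
s_max^2 = (12.1928 + sqrt(131.54463808))/2 = 11.83104554
s_min^2 = (12.1928 - sqrt(131.54463808))/2 = 0.36175446
kappa = s_max/s_min = sqrt(11.83104554/0.36175446) = 5.7188

5.7188


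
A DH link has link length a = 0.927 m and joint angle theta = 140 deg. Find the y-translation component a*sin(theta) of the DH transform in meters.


a*sin(theta) = 0.927*sin(140 deg) = 0.5959

0.5959 m


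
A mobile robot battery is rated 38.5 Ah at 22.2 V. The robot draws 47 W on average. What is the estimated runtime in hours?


E = 38.5*22.2 = 854.7000 Wh
t = E/P = 854.7000/47 = 18.1851

18.1851 hours


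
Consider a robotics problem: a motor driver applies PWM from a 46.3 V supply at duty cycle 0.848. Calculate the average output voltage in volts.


V_avg = V_supply * D = 46.3*0.848 = 39.2624

39.2624 V


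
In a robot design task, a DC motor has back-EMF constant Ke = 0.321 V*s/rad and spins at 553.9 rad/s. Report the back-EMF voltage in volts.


V_emf = Ke * omega = 0.321*553.9 = 177.8019

177.8019 V


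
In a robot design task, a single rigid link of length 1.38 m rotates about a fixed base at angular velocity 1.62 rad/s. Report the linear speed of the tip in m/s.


v = L*omega = 1.38 * 1.62 = 2.2356

2.2356 m/s


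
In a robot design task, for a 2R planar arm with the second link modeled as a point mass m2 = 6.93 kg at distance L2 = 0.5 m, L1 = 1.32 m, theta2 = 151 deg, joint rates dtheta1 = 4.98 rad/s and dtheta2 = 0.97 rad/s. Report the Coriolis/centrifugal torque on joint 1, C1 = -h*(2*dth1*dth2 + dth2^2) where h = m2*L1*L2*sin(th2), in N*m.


h = m2*L1*L2*sin(th2) = 6.93*1.32*0.5*sin(151 deg) = 2.217422
C1 = -h*(2*4.98*0.97 + 0.97^2) = -2.217422*10.6021 = -23.5093

-23.5093 N*m


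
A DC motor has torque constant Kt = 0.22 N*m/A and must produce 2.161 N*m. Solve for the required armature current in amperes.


I = tau / Kt = 2.161/0.22 = 9.8227

9.8227 A


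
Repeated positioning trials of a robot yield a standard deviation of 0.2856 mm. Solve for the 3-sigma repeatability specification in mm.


repeatability = 3*sigma = 3*0.2856 = 0.8568

0.8568 mm


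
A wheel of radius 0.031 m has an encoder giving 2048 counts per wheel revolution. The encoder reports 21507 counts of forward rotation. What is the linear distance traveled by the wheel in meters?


revs = 21507/2048 = 10.501465
d = revs * 2*pi*r = 10.501465 * 2*pi*0.031 = 2.0455

2.0455 m


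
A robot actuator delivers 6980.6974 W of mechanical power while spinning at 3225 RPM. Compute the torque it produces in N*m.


omega = 3225 * 2*pi/60 = 337.721210 rad/s
tau = P / omega = 6980.6974 / 337.721210 = 20.6700

20.6700 N*m


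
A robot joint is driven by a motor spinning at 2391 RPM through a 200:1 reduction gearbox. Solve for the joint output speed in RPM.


omega_joint = omega_motor / N = 2391 / 200 = 11.9550

11.9550 RPM


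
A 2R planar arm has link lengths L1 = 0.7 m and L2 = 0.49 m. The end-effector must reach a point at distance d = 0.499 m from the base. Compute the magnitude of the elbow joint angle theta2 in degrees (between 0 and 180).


cos(th2) = (d^2 - L1^2 - L2^2)/(2*L1*L2) = (0.499^2 - 0.7^2 - 0.49^2)/(2*0.7*0.49) = -0.70131050
th2 = acos(-0.70131050) = 134.5322 deg

134.5322 degrees


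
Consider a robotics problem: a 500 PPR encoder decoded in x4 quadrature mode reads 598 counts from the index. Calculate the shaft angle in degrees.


angle = counts * 360 / (PPR*4) = 598 * 360 / 2000 = 107.6400

107.6400 degrees


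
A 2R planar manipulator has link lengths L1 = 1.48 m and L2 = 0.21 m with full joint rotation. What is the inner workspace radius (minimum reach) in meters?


r_min = |L1 - L2| = |1.48 - 0.21| = 1.2700

1.2700 m


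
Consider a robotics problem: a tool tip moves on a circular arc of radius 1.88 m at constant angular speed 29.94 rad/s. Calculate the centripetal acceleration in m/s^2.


a_c = omega^2 * r = 29.94^2 * 1.88 = 1685.2388

1685.2388 m/s^2


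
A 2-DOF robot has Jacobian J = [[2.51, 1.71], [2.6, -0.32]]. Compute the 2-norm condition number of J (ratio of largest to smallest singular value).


JJ^T eigenvalues: trace(JJ^T) = 16.0866, det(JJ^T) = det(J)^2 = 27.55410064
s_max^2 = (16.0866 + sqrt(148.56229700))/2 = 14.13760671
s_min^2 = (16.0866 - sqrt(148.56229700))/2 = 1.94899329
kappa = s_max/s_min = sqrt(14.13760671/1.94899329) = 2.6933

2.6933


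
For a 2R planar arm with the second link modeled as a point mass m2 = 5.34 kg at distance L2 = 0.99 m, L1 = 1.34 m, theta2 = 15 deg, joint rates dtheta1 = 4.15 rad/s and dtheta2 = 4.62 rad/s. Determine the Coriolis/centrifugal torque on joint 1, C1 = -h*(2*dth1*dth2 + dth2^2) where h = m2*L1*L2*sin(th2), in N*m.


h = m2*L1*L2*sin(th2) = 5.34*1.34*0.99*sin(15 deg) = 1.833486
C1 = -h*(2*4.15*4.62 + 4.62^2) = -1.833486*59.6904 = -109.4415

-109.4415 N*m


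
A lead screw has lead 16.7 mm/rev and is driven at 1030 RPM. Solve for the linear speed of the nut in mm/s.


v = lead * (RPM/60) = 16.7*1030/60 = 286.6833

286.6833 mm/s


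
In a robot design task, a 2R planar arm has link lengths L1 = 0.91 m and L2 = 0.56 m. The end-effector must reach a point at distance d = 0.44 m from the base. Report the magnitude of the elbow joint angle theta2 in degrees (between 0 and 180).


cos(th2) = (d^2 - L1^2 - L2^2)/(2*L1*L2) = (0.44^2 - 0.91^2 - 0.56^2)/(2*0.91*0.56) = -0.93023940
th2 = acos(-0.93023940) = 158.4722 deg

158.4722 degrees


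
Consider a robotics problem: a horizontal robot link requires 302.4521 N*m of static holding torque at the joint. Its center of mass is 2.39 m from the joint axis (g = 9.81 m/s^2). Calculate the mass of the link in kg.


m = tau / (g*L) = 302.4521 / (9.81 * 2.39) = 12.9000

12.9000 kg


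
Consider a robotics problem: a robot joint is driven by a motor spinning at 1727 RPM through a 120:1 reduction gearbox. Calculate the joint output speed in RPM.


omega_joint = omega_motor / N = 1727 / 120 = 14.3917

14.3917 RPM


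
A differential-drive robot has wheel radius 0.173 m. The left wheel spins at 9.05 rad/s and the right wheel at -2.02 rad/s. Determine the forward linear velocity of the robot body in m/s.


v = r*(wR + wL)/2 = 0.173*(-2.02 + 9.05)/2 = 0.6081

0.6081 m/s


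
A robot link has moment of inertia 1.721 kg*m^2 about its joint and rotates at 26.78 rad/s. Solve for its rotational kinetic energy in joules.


KE = (1/2)*I*omega^2 = 0.5*1.721*26.78^2 = 617.1234

617.1234 J


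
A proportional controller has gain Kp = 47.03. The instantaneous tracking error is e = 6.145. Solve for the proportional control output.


u_P = Kp * e = 47.03 * 6.145 = 288.9993

288.9993


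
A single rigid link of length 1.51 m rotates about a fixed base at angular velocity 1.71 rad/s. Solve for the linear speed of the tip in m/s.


v = L*omega = 1.51 * 1.71 = 2.5821

2.5821 m/s


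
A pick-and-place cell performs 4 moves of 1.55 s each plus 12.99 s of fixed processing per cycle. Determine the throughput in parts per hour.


T_cycle = 4*1.55 + 12.99 = 19.1900 s
rate = 3600/T = 187.5977

187.5977 parts/hour


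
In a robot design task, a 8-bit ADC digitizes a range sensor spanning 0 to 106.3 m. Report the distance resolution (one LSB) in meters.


res = range / 2^n = 106.3/2^8 = 106.3/256 = 0.4152

0.4152 m


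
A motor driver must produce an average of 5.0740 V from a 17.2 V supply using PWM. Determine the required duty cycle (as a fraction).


D = V_avg/V_supply = 5.0740/17.2 = 0.2950

0.2950


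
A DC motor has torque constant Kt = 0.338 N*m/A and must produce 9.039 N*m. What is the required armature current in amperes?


I = tau / Kt = 9.039/0.338 = 26.7426

26.7426 A


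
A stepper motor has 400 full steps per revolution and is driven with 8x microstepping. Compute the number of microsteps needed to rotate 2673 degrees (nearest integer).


step_size = 360/(400*8) = 360/3200 = 0.112500 deg
n = 2673/(360/3200) = 2673*3200/360 = 23760

23760 steps


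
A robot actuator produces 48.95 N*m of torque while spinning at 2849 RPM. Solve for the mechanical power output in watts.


omega = 2849 * 2*pi/60 = 298.346582 rad/s
P = tau * omega = 48.95 * 298.346582 = 14604.0652

14604.0652 W


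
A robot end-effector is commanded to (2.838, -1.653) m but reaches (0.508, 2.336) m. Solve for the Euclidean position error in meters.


dx = 0.508 - (2.838) = -2.3300, dy = 2.336 - (-1.653) = 3.9890
err = sqrt(5.428900 + 15.912121) = 4.6196

4.6196 m


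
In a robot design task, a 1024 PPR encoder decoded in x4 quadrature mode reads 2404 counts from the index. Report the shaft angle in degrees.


angle = counts * 360 / (PPR*4) = 2404 * 360 / 4096 = 211.2891

211.2891 degrees


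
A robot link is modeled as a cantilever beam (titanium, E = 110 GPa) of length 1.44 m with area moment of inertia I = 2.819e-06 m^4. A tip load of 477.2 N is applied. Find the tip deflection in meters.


delta = F*L^3/(3*E*I) = 477.2*1.44^3/(3*1.100e+11*2.819e-06)
      = 1424.9115648/930270 = 0.0015

0.0015 m


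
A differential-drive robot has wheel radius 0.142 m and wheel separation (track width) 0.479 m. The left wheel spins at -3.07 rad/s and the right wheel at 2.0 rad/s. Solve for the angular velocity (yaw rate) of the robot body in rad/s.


omega = r*(wR - wL)/L = 0.142*(2.0 - (-3.07))/0.479 = 1.5030

1.5030 rad/s


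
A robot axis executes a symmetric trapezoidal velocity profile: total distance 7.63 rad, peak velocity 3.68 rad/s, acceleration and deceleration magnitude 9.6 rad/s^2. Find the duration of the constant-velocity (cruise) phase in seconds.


t_acc = v/a = 0.383333 s, d_acc = v^2/(2a) = 0.705333 rad each
d_cruise = 7.63 - 2*0.705333 = 6.219334 rad
t_cruise = d_cruise/v = 6.219334/3.68 = 1.6900

1.6900 s


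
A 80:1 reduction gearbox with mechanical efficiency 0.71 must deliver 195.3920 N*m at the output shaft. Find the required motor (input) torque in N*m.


tau_in = tau_out / (N * eta) = 195.3920 / (80 * 0.71) = 3.4400

3.4400 N*m


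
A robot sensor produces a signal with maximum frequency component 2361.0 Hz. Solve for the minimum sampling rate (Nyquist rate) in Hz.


f_s,min = 2*f_max = 2*2361.0 = 4722.0000

4722.0000 Hz


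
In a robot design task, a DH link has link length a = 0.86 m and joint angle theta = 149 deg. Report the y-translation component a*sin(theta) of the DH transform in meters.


a*sin(theta) = 0.86*sin(149 deg) = 0.4429

0.4429 m


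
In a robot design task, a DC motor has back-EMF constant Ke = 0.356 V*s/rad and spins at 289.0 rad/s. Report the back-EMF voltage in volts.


V_emf = Ke * omega = 0.356*289.0 = 102.8840

102.8840 V


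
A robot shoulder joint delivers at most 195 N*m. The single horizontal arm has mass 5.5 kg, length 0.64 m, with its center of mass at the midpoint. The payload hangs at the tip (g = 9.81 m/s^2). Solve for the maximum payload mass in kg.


tau_arm = m_arm*g*(L/2) = 5.5*9.81*0.64/2 = 17.2656 N*m
tau_payload = tau_max - tau_arm = 195 - 17.2656 = 177.7344
m_payload = tau_payload / (g*L) = 177.7344 / (9.81*0.64) = 28.3089

28.3089 kg


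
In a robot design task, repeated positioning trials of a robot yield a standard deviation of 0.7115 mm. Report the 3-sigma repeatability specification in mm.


repeatability = 3*sigma = 3*0.7115 = 2.1345

2.1345 mm


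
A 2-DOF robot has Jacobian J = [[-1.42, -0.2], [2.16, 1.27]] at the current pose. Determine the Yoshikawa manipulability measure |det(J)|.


det(J) = -1.42*1.27 - (-0.2)*(2.16) = -1.3714
|det(J)| = 1.3714

1.3714


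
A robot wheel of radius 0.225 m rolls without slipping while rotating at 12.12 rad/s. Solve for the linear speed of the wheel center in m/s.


v = omega * r = 12.12 * 0.225 = 2.7270

2.7270 m/s


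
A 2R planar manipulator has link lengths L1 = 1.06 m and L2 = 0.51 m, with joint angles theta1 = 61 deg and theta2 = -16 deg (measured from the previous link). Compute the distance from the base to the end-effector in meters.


x = L1*cos(th1) + L2*cos(th1+th2) = 0.874523
y = L1*sin(th1) + L2*sin(th1+th2) = 1.287721
d = sqrt(x^2 + y^2) = sqrt(0.764790 + 1.658225) = 1.5566

1.5566 m


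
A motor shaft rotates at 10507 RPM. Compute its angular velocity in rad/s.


omega = 10507 * 2*pi/60 = 1100.2905

1100.2905 rad/s


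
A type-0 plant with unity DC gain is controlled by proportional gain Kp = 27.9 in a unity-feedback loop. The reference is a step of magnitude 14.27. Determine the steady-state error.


e_ss = R/(1 + Kp) = 14.27/(1 + 27.9) = 14.27/28.9000 = 0.4938

0.4938


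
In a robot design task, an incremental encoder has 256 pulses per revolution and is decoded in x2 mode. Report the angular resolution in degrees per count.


resolution = 360 / (PPR * 2) = 360 / 512 = 0.7031

0.7031 degrees


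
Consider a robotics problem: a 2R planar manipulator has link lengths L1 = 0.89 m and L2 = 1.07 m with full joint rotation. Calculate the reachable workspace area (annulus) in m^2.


r_max = L1 + L2 = 1.9600, r_min = |L1 - L2| = 0.1800
A = pi*(r_max^2 - r_min^2) = pi*(3.8416 - 0.0324) = 11.9670

11.9670 m^2
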